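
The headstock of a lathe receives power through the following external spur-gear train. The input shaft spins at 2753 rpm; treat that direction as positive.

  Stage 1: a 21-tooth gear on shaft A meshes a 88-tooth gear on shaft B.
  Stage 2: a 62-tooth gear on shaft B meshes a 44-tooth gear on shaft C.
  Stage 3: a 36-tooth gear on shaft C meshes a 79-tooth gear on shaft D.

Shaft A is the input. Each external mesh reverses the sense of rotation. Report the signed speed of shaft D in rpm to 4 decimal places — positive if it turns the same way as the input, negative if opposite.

-421.8492 rpm (opposite to input, |ω| = 421.8492 rpm)

Stage 1 [21T→88T]: ω = 2753.0000×21/88 = 656.9659 rpm, dir flips to −; running = −656.9659
Stage 2 [62T→44T]: ω = 656.9659×62/44 = 925.7247 rpm, dir flips to +; running = +925.7247
Stage 3 [36T→79T]: ω = 925.7247×36/79 = 421.8492 rpm, dir flips to −; running = −421.8492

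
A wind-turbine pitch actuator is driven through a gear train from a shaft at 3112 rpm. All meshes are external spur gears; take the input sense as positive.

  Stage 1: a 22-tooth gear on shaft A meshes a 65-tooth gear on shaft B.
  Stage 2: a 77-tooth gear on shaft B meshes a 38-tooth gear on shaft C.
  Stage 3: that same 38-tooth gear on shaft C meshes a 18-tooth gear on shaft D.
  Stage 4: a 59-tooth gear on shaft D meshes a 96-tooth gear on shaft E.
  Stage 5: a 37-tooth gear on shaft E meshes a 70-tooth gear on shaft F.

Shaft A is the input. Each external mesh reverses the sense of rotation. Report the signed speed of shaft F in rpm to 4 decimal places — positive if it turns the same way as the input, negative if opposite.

Stage 1 [22T→65T]: ω = 3112.0000×22/65 = 1053.2923 rpm, dir flips to −; running = −1053.2923
Stage 2 [77T→38T]: ω = 1053.2923×77/38 = 2134.3028 rpm, dir flips to +; running = +2134.3028
Stage 3 [38T→18T]: ω = 2134.3028×38/18 = 4505.7504 rpm, dir flips to −; running = −4505.7504
Stage 4 [59T→96T]: ω = 4505.7504×59/96 = 2769.1591 rpm, dir flips to +; running = +2769.1591
Stage 5 [37T→70T]: ω = 2769.1591×37/70 = 1463.6984 rpm, dir flips to −; running = −1463.6984

-1463.6984 rpm (opposite to input, |ω| = 1463.6984 rpm)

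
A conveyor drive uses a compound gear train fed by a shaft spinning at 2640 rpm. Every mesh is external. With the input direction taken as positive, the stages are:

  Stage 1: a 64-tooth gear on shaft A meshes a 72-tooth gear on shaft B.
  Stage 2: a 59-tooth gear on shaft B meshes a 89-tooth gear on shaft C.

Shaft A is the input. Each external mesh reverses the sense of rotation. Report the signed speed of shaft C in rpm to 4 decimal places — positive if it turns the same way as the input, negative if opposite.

+1555.6554 rpm (same as input, |ω| = 1555.6554 rpm)

Stage 1 [64T→72T]: ω = 2640.0000×64/72 = 2346.6667 rpm, dir flips to −; running = −2346.6667
Stage 2 [59T→89T]: ω = 2346.6667×59/89 = 1555.6554 rpm, dir flips to +; running = +1555.6554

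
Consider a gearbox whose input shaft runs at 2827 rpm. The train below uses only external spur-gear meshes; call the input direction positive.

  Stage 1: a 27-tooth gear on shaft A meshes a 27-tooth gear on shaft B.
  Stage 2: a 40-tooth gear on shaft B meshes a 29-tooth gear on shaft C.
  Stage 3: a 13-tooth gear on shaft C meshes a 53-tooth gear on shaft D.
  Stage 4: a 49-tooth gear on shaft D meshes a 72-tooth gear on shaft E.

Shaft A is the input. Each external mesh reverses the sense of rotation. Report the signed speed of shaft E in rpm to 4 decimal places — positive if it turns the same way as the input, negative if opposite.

+650.9069 rpm (same as input, |ω| = 650.9069 rpm)

Stage 1 [27T→27T]: ω = 2827.0000×27/27 = 2827.0000 rpm, dir flips to −; running = −2827.0000
Stage 2 [40T→29T]: ω = 2827.0000×40/29 = 3899.3103 rpm, dir flips to +; running = +3899.3103
Stage 3 [13T→53T]: ω = 3899.3103×13/53 = 956.4346 rpm, dir flips to −; running = −956.4346
Stage 4 [49T→72T]: ω = 956.4346×49/72 = 650.9069 rpm, dir flips to +; running = +650.9069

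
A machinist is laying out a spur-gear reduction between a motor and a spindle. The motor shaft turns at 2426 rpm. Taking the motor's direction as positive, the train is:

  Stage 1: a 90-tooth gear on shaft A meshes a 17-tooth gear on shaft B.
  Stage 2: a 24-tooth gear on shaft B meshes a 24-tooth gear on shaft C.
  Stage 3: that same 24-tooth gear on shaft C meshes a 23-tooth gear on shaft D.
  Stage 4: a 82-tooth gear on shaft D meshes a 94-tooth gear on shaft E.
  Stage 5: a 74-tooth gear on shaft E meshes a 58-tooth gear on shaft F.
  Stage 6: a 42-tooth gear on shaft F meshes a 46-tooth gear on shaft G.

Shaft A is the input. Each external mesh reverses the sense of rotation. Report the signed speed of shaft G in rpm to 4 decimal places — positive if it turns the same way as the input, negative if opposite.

+13619.1177 rpm (same as input, |ω| = 13619.1177 rpm)

Stage 1 [90T→17T]: ω = 2426.0000×90/17 = 12843.5294 rpm, dir flips to −; running = −12843.5294
Stage 2 [24T→24T]: ω = 12843.5294×24/24 = 12843.5294 rpm, dir flips to +; running = +12843.5294
Stage 3 [24T→23T]: ω = 12843.5294×24/23 = 13401.9437 rpm, dir flips to −; running = −13401.9437
Stage 4 [82T→94T]: ω = 13401.9437×82/94 = 11691.0573 rpm, dir flips to +; running = +11691.0573
Stage 5 [74T→58T]: ω = 11691.0573×74/58 = 14916.1766 rpm, dir flips to −; running = −14916.1766
Stage 6 [42T→46T]: ω = 14916.1766×42/46 = 13619.1177 rpm, dir flips to +; running = +13619.1177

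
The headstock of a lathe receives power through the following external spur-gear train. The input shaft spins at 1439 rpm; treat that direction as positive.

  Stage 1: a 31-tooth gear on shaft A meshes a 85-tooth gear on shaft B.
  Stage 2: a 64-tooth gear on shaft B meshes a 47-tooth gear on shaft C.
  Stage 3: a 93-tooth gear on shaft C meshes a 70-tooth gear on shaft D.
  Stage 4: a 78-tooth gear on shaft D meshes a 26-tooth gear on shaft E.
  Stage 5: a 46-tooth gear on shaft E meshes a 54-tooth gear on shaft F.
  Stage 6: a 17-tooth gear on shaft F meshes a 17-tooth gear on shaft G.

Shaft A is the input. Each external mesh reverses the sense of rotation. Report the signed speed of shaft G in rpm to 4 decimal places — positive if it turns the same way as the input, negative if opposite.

Stage 1 [31T→85T]: ω = 1439.0000×31/85 = 524.8118 rpm, dir flips to −; running = −524.8118
Stage 2 [64T→47T]: ω = 524.8118×64/47 = 714.6373 rpm, dir flips to +; running = +714.6373
Stage 3 [93T→70T]: ω = 714.6373×93/70 = 949.4467 rpm, dir flips to −; running = −949.4467
Stage 4 [78T→26T]: ω = 949.4467×78/26 = 2848.3401 rpm, dir flips to +; running = +2848.3401
Stage 5 [46T→54T]: ω = 2848.3401×46/54 = 2426.3638 rpm, dir flips to −; running = −2426.3638
Stage 6 [17T→17T]: ω = 2426.3638×17/17 = 2426.3638 rpm, dir flips to +; running = +2426.3638

+2426.3638 rpm (same as input, |ω| = 2426.3638 rpm)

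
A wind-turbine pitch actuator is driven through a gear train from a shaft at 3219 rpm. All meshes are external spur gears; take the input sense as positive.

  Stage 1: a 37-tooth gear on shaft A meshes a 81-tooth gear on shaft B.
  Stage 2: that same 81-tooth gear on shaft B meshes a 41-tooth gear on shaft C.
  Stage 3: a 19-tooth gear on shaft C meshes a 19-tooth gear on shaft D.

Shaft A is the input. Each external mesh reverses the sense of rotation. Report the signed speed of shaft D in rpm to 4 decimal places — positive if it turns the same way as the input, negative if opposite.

-2904.9512 rpm (opposite to input, |ω| = 2904.9512 rpm)

Stage 1 [37T→81T]: ω = 3219.0000×37/81 = 1470.4074 rpm, dir flips to −; running = −1470.4074
Stage 2 [81T→41T]: ω = 1470.4074×81/41 = 2904.9512 rpm, dir flips to +; running = +2904.9512
Stage 3 [19T→19T]: ω = 2904.9512×19/19 = 2904.9512 rpm, dir flips to −; running = −2904.9512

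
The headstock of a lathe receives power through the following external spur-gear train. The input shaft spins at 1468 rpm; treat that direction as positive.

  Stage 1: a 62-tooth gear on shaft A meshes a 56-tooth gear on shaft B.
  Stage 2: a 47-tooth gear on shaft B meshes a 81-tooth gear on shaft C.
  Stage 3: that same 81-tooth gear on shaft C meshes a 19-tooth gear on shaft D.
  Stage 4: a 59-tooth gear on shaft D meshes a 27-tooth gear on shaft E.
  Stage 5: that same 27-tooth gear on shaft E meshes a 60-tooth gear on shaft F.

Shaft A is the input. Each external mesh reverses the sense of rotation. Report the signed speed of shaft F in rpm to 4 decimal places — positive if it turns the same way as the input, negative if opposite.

Stage 1 [62T→56T]: ω = 1468.0000×62/56 = 1625.2857 rpm, dir flips to −; running = −1625.2857
Stage 2 [47T→81T]: ω = 1625.2857×47/81 = 943.0670 rpm, dir flips to +; running = +943.0670
Stage 3 [81T→19T]: ω = 943.0670×81/19 = 4020.4436 rpm, dir flips to −; running = −4020.4436
Stage 4 [59T→27T]: ω = 4020.4436×59/27 = 8785.4138 rpm, dir flips to +; running = +8785.4138
Stage 5 [27T→60T]: ω = 8785.4138×27/60 = 3953.4362 rpm, dir flips to −; running = −3953.4362

-3953.4362 rpm (opposite to input, |ω| = 3953.4362 rpm)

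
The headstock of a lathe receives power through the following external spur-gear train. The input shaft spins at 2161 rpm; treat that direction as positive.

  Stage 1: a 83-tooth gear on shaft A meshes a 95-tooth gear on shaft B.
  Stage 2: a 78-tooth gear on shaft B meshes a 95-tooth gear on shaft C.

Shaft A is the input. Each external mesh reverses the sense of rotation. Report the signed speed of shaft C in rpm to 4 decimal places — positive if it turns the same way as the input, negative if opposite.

Stage 1 [83T→95T]: ω = 2161.0000×83/95 = 1888.0316 rpm, dir flips to −; running = −1888.0316
Stage 2 [78T→95T]: ω = 1888.0316×78/95 = 1550.1733 rpm, dir flips to +; running = +1550.1733

+1550.1733 rpm (same as input, |ω| = 1550.1733 rpm)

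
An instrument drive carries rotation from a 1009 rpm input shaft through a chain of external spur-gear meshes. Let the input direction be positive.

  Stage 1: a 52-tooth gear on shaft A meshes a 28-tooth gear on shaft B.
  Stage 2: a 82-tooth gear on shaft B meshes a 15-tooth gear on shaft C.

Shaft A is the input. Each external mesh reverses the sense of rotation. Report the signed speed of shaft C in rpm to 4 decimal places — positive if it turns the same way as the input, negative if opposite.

Stage 1 [52T→28T]: ω = 1009.0000×52/28 = 1873.8571 rpm, dir flips to −; running = −1873.8571
Stage 2 [82T→15T]: ω = 1873.8571×82/15 = 10243.7524 rpm, dir flips to +; running = +10243.7524

+10243.7524 rpm (same as input, |ω| = 10243.7524 rpm)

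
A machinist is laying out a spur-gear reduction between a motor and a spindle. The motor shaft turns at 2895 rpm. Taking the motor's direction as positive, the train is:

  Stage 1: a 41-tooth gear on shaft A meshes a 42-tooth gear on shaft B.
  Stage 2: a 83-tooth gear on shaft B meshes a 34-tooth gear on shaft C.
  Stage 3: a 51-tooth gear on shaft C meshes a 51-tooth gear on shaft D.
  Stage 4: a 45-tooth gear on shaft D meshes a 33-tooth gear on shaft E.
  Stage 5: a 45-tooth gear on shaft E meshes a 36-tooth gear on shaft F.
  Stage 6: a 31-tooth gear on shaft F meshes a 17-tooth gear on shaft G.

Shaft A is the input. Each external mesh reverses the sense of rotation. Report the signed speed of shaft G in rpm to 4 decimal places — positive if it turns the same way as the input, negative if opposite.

+21443.8949 rpm (same as input, |ω| = 21443.8949 rpm)

Stage 1 [41T→42T]: ω = 2895.0000×41/42 = 2826.0714 rpm, dir flips to −; running = −2826.0714
Stage 2 [83T→34T]: ω = 2826.0714×83/34 = 6898.9391 rpm, dir flips to +; running = +6898.9391
Stage 3 [51T→51T]: ω = 6898.9391×51/51 = 6898.9391 rpm, dir flips to −; running = −6898.9391
Stage 4 [45T→33T]: ω = 6898.9391×45/33 = 9407.6442 rpm, dir flips to +; running = +9407.6442
Stage 5 [45T→36T]: ω = 9407.6442×45/36 = 11759.5552 rpm, dir flips to −; running = −11759.5552
Stage 6 [31T→17T]: ω = 11759.5552×31/17 = 21443.8949 rpm, dir flips to +; running = +21443.8949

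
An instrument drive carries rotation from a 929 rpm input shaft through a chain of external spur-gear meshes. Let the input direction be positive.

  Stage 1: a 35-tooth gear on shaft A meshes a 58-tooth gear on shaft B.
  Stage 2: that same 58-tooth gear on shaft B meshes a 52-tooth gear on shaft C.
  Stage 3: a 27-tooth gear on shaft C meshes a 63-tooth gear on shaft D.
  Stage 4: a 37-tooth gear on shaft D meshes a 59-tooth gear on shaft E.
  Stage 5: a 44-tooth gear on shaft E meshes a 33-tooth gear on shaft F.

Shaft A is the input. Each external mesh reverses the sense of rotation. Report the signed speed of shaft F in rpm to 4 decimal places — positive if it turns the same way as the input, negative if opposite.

-224.0743 rpm (opposite to input, |ω| = 224.0743 rpm)

Stage 1 [35T→58T]: ω = 929.0000×35/58 = 560.6034 rpm, dir flips to −; running = −560.6034
Stage 2 [58T→52T]: ω = 560.6034×58/52 = 625.2885 rpm, dir flips to +; running = +625.2885
Stage 3 [27T→63T]: ω = 625.2885×27/63 = 267.9808 rpm, dir flips to −; running = −267.9808
Stage 4 [37T→59T]: ω = 267.9808×37/59 = 168.0557 rpm, dir flips to +; running = +168.0557
Stage 5 [44T→33T]: ω = 168.0557×44/33 = 224.0743 rpm, dir flips to −; running = −224.0743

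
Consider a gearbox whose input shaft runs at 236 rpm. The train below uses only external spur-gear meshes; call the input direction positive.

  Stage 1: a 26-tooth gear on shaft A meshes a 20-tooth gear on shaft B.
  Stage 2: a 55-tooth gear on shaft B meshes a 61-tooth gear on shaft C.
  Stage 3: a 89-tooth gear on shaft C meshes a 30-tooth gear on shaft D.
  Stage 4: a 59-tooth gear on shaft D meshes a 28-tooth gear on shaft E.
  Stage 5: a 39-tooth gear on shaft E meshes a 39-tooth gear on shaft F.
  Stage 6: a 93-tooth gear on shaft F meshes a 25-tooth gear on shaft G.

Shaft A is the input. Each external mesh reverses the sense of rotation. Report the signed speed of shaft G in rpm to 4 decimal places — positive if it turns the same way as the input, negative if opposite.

Stage 1 [26T→20T]: ω = 236.0000×26/20 = 306.8000 rpm, dir flips to −; running = −306.8000
Stage 2 [55T→61T]: ω = 306.8000×55/61 = 276.6230 rpm, dir flips to +; running = +276.6230
Stage 3 [89T→30T]: ω = 276.6230×89/30 = 820.6481 rpm, dir flips to −; running = −820.6481
Stage 4 [59T→28T]: ω = 820.6481×59/28 = 1729.2228 rpm, dir flips to +; running = +1729.2228
Stage 5 [39T→39T]: ω = 1729.2228×39/39 = 1729.2228 rpm, dir flips to −; running = −1729.2228
Stage 6 [93T→25T]: ω = 1729.2228×93/25 = 6432.7087 rpm, dir flips to +; running = +6432.7087

+6432.7087 rpm (same as input, |ω| = 6432.7087 rpm)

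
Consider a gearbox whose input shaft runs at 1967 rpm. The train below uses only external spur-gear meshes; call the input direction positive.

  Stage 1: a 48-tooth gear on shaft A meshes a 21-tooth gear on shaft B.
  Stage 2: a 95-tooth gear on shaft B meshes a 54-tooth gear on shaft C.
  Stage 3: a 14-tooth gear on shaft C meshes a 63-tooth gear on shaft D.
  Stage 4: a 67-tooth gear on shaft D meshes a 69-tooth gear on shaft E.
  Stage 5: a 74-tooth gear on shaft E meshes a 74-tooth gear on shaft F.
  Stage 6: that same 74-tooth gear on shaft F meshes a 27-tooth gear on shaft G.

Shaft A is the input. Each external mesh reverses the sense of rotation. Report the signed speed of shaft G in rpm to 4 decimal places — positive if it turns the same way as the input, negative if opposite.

Stage 1 [48T→21T]: ω = 1967.0000×48/21 = 4496.0000 rpm, dir flips to −; running = −4496.0000
Stage 2 [95T→54T]: ω = 4496.0000×95/54 = 7909.6296 rpm, dir flips to +; running = +7909.6296
Stage 3 [14T→63T]: ω = 7909.6296×14/63 = 1757.6955 rpm, dir flips to −; running = −1757.6955
Stage 4 [67T→69T]: ω = 1757.6955×67/69 = 1706.7478 rpm, dir flips to +; running = +1706.7478
Stage 5 [74T→74T]: ω = 1706.7478×74/74 = 1706.7478 rpm, dir flips to −; running = −1706.7478
Stage 6 [74T→27T]: ω = 1706.7478×74/27 = 4677.7532 rpm, dir flips to +; running = +4677.7532

+4677.7532 rpm (same as input, |ω| = 4677.7532 rpm)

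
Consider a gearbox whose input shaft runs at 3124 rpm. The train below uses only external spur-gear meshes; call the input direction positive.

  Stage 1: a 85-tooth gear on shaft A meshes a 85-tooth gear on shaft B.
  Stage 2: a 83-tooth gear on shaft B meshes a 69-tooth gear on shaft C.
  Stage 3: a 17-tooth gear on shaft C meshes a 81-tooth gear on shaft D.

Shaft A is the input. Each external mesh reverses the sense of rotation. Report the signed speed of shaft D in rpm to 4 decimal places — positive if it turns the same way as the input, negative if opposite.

Stage 1 [85T→85T]: ω = 3124.0000×85/85 = 3124.0000 rpm, dir flips to −; running = −3124.0000
Stage 2 [83T→69T]: ω = 3124.0000×83/69 = 3757.8551 rpm, dir flips to +; running = +3757.8551
Stage 3 [17T→81T]: ω = 3757.8551×17/81 = 788.6856 rpm, dir flips to −; running = −788.6856

-788.6856 rpm (opposite to input, |ω| = 788.6856 rpm)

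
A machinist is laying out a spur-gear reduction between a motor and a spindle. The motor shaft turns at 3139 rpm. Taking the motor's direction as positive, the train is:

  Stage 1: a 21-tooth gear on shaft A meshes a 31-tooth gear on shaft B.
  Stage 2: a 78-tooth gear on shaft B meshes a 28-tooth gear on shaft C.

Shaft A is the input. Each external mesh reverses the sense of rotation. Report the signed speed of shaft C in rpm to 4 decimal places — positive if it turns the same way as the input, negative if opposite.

Stage 1 [21T→31T]: ω = 3139.0000×21/31 = 2126.4194 rpm, dir flips to −; running = −2126.4194
Stage 2 [78T→28T]: ω = 2126.4194×78/28 = 5923.5968 rpm, dir flips to +; running = +5923.5968

+5923.5968 rpm (same as input, |ω| = 5923.5968 rpm)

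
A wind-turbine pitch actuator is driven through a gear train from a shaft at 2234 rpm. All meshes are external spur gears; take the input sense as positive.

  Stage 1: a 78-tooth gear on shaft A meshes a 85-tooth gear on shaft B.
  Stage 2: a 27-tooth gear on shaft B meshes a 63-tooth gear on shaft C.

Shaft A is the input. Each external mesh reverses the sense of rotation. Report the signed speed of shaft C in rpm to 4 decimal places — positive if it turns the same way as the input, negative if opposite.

Stage 1 [78T→85T]: ω = 2234.0000×78/85 = 2050.0235 rpm, dir flips to −; running = −2050.0235
Stage 2 [27T→63T]: ω = 2050.0235×27/63 = 878.5815 rpm, dir flips to +; running = +878.5815

+878.5815 rpm (same as input, |ω| = 878.5815 rpm)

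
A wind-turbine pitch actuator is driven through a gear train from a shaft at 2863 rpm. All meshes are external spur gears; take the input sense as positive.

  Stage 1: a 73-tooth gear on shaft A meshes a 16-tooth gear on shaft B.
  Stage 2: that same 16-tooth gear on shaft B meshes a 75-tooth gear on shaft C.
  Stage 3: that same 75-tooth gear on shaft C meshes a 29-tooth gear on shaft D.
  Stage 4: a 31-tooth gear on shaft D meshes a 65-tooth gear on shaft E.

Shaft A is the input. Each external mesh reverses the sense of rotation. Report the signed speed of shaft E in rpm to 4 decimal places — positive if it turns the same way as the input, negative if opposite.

+3437.1188 rpm (same as input, |ω| = 3437.1188 rpm)

Stage 1 [73T→16T]: ω = 2863.0000×73/16 = 13062.4375 rpm, dir flips to −; running = −13062.4375
Stage 2 [16T→75T]: ω = 13062.4375×16/75 = 2786.6533 rpm, dir flips to +; running = +2786.6533
Stage 3 [75T→29T]: ω = 2786.6533×75/29 = 7206.8621 rpm, dir flips to −; running = −7206.8621
Stage 4 [31T→65T]: ω = 7206.8621×31/65 = 3437.1188 rpm, dir flips to +; running = +3437.1188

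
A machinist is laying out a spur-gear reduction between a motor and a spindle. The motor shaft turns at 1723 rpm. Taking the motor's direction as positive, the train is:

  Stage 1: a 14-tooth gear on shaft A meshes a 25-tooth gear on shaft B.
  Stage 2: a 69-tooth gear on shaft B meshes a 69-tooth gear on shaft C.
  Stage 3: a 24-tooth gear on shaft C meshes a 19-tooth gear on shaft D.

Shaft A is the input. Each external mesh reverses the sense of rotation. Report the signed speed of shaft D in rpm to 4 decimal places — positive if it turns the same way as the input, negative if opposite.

-1218.7958 rpm (opposite to input, |ω| = 1218.7958 rpm)

Stage 1 [14T→25T]: ω = 1723.0000×14/25 = 964.8800 rpm, dir flips to −; running = −964.8800
Stage 2 [69T→69T]: ω = 964.8800×69/69 = 964.8800 rpm, dir flips to +; running = +964.8800
Stage 3 [24T→19T]: ω = 964.8800×24/19 = 1218.7958 rpm, dir flips to −; running = −1218.7958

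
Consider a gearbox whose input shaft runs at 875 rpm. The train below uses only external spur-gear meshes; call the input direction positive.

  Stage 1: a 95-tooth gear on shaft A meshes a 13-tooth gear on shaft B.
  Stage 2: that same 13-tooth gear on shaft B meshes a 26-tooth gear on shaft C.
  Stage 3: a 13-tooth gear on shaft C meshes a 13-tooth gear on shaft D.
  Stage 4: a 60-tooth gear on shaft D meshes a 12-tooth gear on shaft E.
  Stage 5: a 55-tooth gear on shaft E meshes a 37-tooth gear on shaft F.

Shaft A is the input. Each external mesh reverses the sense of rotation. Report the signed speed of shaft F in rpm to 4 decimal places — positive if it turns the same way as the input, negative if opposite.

-23762.3441 rpm (opposite to input, |ω| = 23762.3441 rpm)

Stage 1 [95T→13T]: ω = 875.0000×95/13 = 6394.2308 rpm, dir flips to −; running = −6394.2308
Stage 2 [13T→26T]: ω = 6394.2308×13/26 = 3197.1154 rpm, dir flips to +; running = +3197.1154
Stage 3 [13T→13T]: ω = 3197.1154×13/13 = 3197.1154 rpm, dir flips to −; running = −3197.1154
Stage 4 [60T→12T]: ω = 3197.1154×60/12 = 15985.5769 rpm, dir flips to +; running = +15985.5769
Stage 5 [55T→37T]: ω = 15985.5769×55/37 = 23762.3441 rpm, dir flips to −; running = −23762.3441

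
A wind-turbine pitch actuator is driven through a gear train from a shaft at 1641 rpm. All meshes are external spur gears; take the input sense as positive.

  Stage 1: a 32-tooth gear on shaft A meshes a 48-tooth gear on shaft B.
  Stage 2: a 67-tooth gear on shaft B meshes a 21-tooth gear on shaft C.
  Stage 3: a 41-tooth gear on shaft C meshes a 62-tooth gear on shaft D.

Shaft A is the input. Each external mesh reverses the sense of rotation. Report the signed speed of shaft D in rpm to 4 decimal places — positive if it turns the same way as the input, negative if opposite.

Stage 1 [32T→48T]: ω = 1641.0000×32/48 = 1094.0000 rpm, dir flips to −; running = −1094.0000
Stage 2 [67T→21T]: ω = 1094.0000×67/21 = 3490.3810 rpm, dir flips to +; running = +3490.3810
Stage 3 [41T→62T]: ω = 3490.3810×41/62 = 2308.1551 rpm, dir flips to −; running = −2308.1551

-2308.1551 rpm (opposite to input, |ω| = 2308.1551 rpm)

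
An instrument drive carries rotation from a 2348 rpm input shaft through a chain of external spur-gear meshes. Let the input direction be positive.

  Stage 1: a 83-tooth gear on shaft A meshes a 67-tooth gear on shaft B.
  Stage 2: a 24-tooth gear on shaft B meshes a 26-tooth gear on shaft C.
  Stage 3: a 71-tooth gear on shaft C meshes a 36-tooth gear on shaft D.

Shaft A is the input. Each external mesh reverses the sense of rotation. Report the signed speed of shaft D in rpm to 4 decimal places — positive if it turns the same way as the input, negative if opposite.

Stage 1 [83T→67T]: ω = 2348.0000×83/67 = 2908.7164 rpm, dir flips to −; running = −2908.7164
Stage 2 [24T→26T]: ω = 2908.7164×24/26 = 2684.9690 rpm, dir flips to +; running = +2684.9690
Stage 3 [71T→36T]: ω = 2684.9690×71/36 = 5295.3555 rpm, dir flips to −; running = −5295.3555

-5295.3555 rpm (opposite to input, |ω| = 5295.3555 rpm)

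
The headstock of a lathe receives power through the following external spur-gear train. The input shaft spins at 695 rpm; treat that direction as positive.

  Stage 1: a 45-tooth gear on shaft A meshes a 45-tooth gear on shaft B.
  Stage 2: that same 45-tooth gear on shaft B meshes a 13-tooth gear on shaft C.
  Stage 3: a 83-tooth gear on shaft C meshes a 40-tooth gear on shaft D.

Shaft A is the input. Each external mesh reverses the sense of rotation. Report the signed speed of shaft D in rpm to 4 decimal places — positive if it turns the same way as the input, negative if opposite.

-4991.9712 rpm (opposite to input, |ω| = 4991.9712 rpm)

Stage 1 [45T→45T]: ω = 695.0000×45/45 = 695.0000 rpm, dir flips to −; running = −695.0000
Stage 2 [45T→13T]: ω = 695.0000×45/13 = 2405.7692 rpm, dir flips to +; running = +2405.7692
Stage 3 [83T→40T]: ω = 2405.7692×83/40 = 4991.9712 rpm, dir flips to −; running = −4991.9712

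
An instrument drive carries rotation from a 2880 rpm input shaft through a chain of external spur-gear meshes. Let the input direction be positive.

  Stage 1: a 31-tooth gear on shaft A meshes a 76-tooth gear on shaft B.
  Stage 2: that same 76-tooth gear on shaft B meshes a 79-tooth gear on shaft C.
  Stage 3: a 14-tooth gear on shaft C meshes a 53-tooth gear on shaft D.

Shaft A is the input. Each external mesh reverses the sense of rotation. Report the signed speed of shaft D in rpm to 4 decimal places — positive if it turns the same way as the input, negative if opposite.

Stage 1 [31T→76T]: ω = 2880.0000×31/76 = 1174.7368 rpm, dir flips to −; running = −1174.7368
Stage 2 [76T→79T]: ω = 1174.7368×76/79 = 1130.1266 rpm, dir flips to +; running = +1130.1266
Stage 3 [14T→53T]: ω = 1130.1266×14/53 = 298.5240 rpm, dir flips to −; running = −298.5240

-298.5240 rpm (opposite to input, |ω| = 298.5240 rpm)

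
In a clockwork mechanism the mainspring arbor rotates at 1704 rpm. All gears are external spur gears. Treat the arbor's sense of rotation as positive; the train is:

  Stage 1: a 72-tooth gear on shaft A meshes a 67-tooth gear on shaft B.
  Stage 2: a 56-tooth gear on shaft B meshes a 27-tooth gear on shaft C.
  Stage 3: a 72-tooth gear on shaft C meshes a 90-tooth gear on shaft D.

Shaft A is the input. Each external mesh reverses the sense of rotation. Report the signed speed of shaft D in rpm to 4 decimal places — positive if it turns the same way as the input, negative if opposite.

-3038.3761 rpm (opposite to input, |ω| = 3038.3761 rpm)

Stage 1 [72T→67T]: ω = 1704.0000×72/67 = 1831.1642 rpm, dir flips to −; running = −1831.1642
Stage 2 [56T→27T]: ω = 1831.1642×56/27 = 3797.9701 rpm, dir flips to +; running = +3797.9701
Stage 3 [72T→90T]: ω = 3797.9701×72/90 = 3038.3761 rpm, dir flips to −; running = −3038.3761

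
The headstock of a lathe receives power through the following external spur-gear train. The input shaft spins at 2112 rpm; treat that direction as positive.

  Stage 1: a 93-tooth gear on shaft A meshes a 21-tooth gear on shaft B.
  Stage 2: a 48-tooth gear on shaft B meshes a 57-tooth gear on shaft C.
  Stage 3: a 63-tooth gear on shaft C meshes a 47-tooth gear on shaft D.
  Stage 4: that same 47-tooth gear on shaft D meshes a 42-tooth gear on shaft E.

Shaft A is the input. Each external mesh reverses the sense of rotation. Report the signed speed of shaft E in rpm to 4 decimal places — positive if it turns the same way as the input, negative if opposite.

+11814.4962 rpm (same as input, |ω| = 11814.4962 rpm)

Stage 1 [93T→21T]: ω = 2112.0000×93/21 = 9353.1429 rpm, dir flips to −; running = −9353.1429
Stage 2 [48T→57T]: ω = 9353.1429×48/57 = 7876.3308 rpm, dir flips to +; running = +7876.3308
Stage 3 [63T→47T]: ω = 7876.3308×63/47 = 10557.6349 rpm, dir flips to −; running = −10557.6349
Stage 4 [47T→42T]: ω = 10557.6349×47/42 = 11814.4962 rpm, dir flips to +; running = +11814.4962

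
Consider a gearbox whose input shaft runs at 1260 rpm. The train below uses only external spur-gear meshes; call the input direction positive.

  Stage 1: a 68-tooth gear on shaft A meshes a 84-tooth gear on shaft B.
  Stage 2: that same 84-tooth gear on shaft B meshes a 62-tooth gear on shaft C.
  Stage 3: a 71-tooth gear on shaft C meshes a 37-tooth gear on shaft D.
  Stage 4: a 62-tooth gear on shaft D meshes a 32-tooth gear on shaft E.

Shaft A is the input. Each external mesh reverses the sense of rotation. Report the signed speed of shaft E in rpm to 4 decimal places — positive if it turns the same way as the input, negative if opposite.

Stage 1 [68T→84T]: ω = 1260.0000×68/84 = 1020.0000 rpm, dir flips to −; running = −1020.0000
Stage 2 [84T→62T]: ω = 1020.0000×84/62 = 1381.9355 rpm, dir flips to +; running = +1381.9355
Stage 3 [71T→37T]: ω = 1381.9355×71/37 = 2651.8221 rpm, dir flips to −; running = −2651.8221
Stage 4 [62T→32T]: ω = 2651.8221×62/32 = 5137.9054 rpm, dir flips to +; running = +5137.9054

+5137.9054 rpm (same as input, |ω| = 5137.9054 rpm)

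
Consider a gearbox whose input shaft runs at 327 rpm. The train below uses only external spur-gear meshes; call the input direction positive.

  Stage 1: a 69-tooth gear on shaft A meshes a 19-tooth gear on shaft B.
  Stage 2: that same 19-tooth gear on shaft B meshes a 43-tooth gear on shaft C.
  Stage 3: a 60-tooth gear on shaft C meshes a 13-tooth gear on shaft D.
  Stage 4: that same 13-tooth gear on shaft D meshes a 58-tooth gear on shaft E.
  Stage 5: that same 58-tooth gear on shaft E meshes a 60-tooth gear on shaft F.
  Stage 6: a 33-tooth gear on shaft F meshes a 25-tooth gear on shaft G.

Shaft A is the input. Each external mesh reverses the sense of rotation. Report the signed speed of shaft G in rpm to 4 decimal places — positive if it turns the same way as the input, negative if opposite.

Stage 1 [69T→19T]: ω = 327.0000×69/19 = 1187.5263 rpm, dir flips to −; running = −1187.5263
Stage 2 [19T→43T]: ω = 1187.5263×19/43 = 524.7209 rpm, dir flips to +; running = +524.7209
Stage 3 [60T→13T]: ω = 524.7209×60/13 = 2421.7889 rpm, dir flips to −; running = −2421.7889
Stage 4 [13T→58T]: ω = 2421.7889×13/58 = 542.8148 rpm, dir flips to +; running = +542.8148
Stage 5 [58T→60T]: ω = 542.8148×58/60 = 524.7209 rpm, dir flips to −; running = −524.7209
Stage 6 [33T→25T]: ω = 524.7209×33/25 = 692.6316 rpm, dir flips to +; running = +692.6316

+692.6316 rpm (same as input, |ω| = 692.6316 rpm)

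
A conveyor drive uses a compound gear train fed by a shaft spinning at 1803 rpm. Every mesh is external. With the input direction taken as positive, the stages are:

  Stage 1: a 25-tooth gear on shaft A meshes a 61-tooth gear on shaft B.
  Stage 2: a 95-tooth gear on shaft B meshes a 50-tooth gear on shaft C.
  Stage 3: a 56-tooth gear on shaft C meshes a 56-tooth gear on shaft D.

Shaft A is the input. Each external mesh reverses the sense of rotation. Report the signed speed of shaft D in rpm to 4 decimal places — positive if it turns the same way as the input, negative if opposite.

Stage 1 [25T→61T]: ω = 1803.0000×25/61 = 738.9344 rpm, dir flips to −; running = −738.9344
Stage 2 [95T→50T]: ω = 738.9344×95/50 = 1403.9754 rpm, dir flips to +; running = +1403.9754
Stage 3 [56T→56T]: ω = 1403.9754×56/56 = 1403.9754 rpm, dir flips to −; running = −1403.9754

-1403.9754 rpm (opposite to input, |ω| = 1403.9754 rpm)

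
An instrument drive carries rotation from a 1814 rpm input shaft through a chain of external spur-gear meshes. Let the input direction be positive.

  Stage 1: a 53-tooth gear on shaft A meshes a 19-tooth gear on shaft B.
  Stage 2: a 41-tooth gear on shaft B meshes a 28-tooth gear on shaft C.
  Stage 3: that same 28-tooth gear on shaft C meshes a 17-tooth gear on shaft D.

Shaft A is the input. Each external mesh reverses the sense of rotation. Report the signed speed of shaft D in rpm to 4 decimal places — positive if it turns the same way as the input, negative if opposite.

-12203.7833 rpm (opposite to input, |ω| = 12203.7833 rpm)

Stage 1 [53T→19T]: ω = 1814.0000×53/19 = 5060.1053 rpm, dir flips to −; running = −5060.1053
Stage 2 [41T→28T]: ω = 5060.1053×41/28 = 7409.4398 rpm, dir flips to +; running = +7409.4398
Stage 3 [28T→17T]: ω = 7409.4398×28/17 = 12203.7833 rpm, dir flips to −; running = −12203.7833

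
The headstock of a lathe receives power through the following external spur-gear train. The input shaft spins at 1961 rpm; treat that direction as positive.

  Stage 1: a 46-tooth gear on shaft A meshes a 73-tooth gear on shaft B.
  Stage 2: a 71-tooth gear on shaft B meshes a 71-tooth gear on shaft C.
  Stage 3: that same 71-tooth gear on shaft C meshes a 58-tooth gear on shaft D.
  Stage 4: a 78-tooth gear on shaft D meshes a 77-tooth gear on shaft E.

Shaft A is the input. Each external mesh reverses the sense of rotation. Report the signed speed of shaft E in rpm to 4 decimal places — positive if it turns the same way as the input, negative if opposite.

+1532.3106 rpm (same as input, |ω| = 1532.3106 rpm)

Stage 1 [46T→73T]: ω = 1961.0000×46/73 = 1235.6986 rpm, dir flips to −; running = −1235.6986
Stage 2 [71T→71T]: ω = 1235.6986×71/71 = 1235.6986 rpm, dir flips to +; running = +1235.6986
Stage 3 [71T→58T]: ω = 1235.6986×71/58 = 1512.6656 rpm, dir flips to −; running = −1512.6656
Stage 4 [78T→77T]: ω = 1512.6656×78/77 = 1532.3106 rpm, dir flips to +; running = +1532.3106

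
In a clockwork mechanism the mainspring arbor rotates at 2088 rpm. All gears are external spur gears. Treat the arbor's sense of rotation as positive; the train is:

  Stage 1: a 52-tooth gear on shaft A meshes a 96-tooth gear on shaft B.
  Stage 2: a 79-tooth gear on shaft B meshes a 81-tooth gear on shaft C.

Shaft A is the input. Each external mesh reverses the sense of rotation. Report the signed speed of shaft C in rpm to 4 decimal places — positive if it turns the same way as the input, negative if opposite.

+1103.0741 rpm (same as input, |ω| = 1103.0741 rpm)

Stage 1 [52T→96T]: ω = 2088.0000×52/96 = 1131.0000 rpm, dir flips to −; running = −1131.0000
Stage 2 [79T→81T]: ω = 1131.0000×79/81 = 1103.0741 rpm, dir flips to +; running = +1103.0741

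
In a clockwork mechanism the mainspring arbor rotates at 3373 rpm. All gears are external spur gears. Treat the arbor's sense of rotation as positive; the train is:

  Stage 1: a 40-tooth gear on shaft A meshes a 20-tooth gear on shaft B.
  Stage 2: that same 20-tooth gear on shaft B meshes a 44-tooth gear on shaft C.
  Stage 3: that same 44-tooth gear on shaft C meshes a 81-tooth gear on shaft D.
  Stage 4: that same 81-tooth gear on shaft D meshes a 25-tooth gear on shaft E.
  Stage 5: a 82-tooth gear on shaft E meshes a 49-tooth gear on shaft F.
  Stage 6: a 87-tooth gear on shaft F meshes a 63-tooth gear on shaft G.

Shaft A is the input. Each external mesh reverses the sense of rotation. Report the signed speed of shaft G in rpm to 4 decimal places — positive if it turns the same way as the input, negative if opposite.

Stage 1 [40T→20T]: ω = 3373.0000×40/20 = 6746.0000 rpm, dir flips to −; running = −6746.0000
Stage 2 [20T→44T]: ω = 6746.0000×20/44 = 3066.3636 rpm, dir flips to +; running = +3066.3636
Stage 3 [44T→81T]: ω = 3066.3636×44/81 = 1665.6790 rpm, dir flips to −; running = −1665.6790
Stage 4 [81T→25T]: ω = 1665.6790×81/25 = 5396.8000 rpm, dir flips to +; running = +5396.8000
Stage 5 [82T→49T]: ω = 5396.8000×82/49 = 9031.3796 rpm, dir flips to −; running = −9031.3796
Stage 6 [87T→63T]: ω = 9031.3796×87/63 = 12471.9052 rpm, dir flips to +; running = +12471.9052

+12471.9052 rpm (same as input, |ω| = 12471.9052 rpm)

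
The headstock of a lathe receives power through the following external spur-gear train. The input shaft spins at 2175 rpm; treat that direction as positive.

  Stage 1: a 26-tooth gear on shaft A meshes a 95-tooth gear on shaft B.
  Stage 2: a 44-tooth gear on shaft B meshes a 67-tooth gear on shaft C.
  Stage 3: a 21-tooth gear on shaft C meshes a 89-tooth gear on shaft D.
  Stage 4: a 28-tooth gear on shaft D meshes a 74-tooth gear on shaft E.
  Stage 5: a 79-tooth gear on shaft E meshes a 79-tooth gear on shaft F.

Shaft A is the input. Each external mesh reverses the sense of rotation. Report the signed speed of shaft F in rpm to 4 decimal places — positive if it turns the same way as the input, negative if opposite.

Stage 1 [26T→95T]: ω = 2175.0000×26/95 = 595.2632 rpm, dir flips to −; running = −595.2632
Stage 2 [44T→67T]: ω = 595.2632×44/67 = 390.9191 rpm, dir flips to +; running = +390.9191
Stage 3 [21T→89T]: ω = 390.9191×21/89 = 92.2393 rpm, dir flips to −; running = −92.2393
Stage 4 [28T→74T]: ω = 92.2393×28/74 = 34.9014 rpm, dir flips to +; running = +34.9014
Stage 5 [79T→79T]: ω = 34.9014×79/79 = 34.9014 rpm, dir flips to −; running = −34.9014

-34.9014 rpm (opposite to input, |ω| = 34.9014 rpm)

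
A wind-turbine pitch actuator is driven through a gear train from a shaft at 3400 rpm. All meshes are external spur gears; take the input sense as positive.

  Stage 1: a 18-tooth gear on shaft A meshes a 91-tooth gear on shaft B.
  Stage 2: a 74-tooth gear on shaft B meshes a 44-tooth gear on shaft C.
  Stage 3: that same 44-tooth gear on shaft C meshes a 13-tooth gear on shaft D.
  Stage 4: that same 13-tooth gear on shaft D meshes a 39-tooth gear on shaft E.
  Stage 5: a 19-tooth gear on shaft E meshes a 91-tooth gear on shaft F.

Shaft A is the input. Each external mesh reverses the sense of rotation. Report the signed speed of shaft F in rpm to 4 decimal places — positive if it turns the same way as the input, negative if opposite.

-266.4338 rpm (opposite to input, |ω| = 266.4338 rpm)

Stage 1 [18T→91T]: ω = 3400.0000×18/91 = 672.5275 rpm, dir flips to −; running = −672.5275
Stage 2 [74T→44T]: ω = 672.5275×74/44 = 1131.0689 rpm, dir flips to +; running = +1131.0689
Stage 3 [44T→13T]: ω = 1131.0689×44/13 = 3828.2333 rpm, dir flips to −; running = −3828.2333
Stage 4 [13T→39T]: ω = 3828.2333×13/39 = 1276.0778 rpm, dir flips to +; running = +1276.0778
Stage 5 [19T→91T]: ω = 1276.0778×19/91 = 266.4338 rpm, dir flips to −; running = −266.4338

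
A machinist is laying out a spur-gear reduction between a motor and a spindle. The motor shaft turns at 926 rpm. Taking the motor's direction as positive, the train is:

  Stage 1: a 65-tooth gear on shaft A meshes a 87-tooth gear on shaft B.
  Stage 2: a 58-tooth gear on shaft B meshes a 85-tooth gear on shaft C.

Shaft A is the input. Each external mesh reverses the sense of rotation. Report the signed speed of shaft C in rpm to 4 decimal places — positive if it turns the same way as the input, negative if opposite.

Stage 1 [65T→87T]: ω = 926.0000×65/87 = 691.8391 rpm, dir flips to −; running = −691.8391
Stage 2 [58T→85T]: ω = 691.8391×58/85 = 472.0784 rpm, dir flips to +; running = +472.0784

+472.0784 rpm (same as input, |ω| = 472.0784 rpm)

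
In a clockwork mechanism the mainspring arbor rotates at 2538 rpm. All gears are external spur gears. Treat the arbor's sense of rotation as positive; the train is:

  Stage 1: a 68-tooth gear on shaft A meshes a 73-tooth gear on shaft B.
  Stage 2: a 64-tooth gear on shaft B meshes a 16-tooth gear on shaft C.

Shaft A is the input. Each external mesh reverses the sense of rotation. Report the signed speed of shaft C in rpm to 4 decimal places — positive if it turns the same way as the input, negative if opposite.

+9456.6575 rpm (same as input, |ω| = 9456.6575 rpm)

Stage 1 [68T→73T]: ω = 2538.0000×68/73 = 2364.1644 rpm, dir flips to −; running = −2364.1644
Stage 2 [64T→16T]: ω = 2364.1644×64/16 = 9456.6575 rpm, dir flips to +; running = +9456.6575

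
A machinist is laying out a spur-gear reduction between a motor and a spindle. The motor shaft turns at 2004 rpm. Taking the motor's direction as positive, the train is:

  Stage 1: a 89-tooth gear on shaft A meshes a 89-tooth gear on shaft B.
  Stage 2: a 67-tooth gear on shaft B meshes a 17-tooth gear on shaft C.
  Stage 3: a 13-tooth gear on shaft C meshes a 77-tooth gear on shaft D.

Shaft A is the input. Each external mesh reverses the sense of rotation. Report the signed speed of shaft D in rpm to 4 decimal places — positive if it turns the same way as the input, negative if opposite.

Stage 1 [89T→89T]: ω = 2004.0000×89/89 = 2004.0000 rpm, dir flips to −; running = −2004.0000
Stage 2 [67T→17T]: ω = 2004.0000×67/17 = 7898.1176 rpm, dir flips to +; running = +7898.1176
Stage 3 [13T→77T]: ω = 7898.1176×13/77 = 1333.4484 rpm, dir flips to −; running = −1333.4484

-1333.4484 rpm (opposite to input, |ω| = 1333.4484 rpm)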